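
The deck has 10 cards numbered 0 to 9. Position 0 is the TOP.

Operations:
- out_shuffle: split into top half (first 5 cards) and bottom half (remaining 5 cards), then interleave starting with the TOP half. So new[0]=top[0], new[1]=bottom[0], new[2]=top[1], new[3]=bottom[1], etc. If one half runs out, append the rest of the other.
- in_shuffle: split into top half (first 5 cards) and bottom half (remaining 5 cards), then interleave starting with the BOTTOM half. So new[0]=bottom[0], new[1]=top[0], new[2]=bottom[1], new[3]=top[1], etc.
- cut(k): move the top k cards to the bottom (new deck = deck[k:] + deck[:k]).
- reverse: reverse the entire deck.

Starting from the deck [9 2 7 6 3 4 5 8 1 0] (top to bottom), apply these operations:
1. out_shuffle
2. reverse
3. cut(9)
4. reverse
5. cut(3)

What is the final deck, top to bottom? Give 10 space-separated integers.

Answer: 7 8 6 1 3 0 9 4 2 5

Derivation:
After op 1 (out_shuffle): [9 4 2 5 7 8 6 1 3 0]
After op 2 (reverse): [0 3 1 6 8 7 5 2 4 9]
After op 3 (cut(9)): [9 0 3 1 6 8 7 5 2 4]
After op 4 (reverse): [4 2 5 7 8 6 1 3 0 9]
After op 5 (cut(3)): [7 8 6 1 3 0 9 4 2 5]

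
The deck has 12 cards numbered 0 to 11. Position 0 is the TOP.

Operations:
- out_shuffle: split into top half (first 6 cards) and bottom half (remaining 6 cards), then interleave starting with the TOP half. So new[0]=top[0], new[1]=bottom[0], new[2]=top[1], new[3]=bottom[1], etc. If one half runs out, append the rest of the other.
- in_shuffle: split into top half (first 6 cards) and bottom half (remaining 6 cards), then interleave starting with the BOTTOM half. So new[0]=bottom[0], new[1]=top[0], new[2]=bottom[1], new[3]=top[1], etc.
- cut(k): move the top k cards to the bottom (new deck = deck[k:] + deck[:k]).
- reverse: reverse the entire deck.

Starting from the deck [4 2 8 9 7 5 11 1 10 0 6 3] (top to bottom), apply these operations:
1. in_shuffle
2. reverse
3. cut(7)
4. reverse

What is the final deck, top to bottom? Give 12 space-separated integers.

After op 1 (in_shuffle): [11 4 1 2 10 8 0 9 6 7 3 5]
After op 2 (reverse): [5 3 7 6 9 0 8 10 2 1 4 11]
After op 3 (cut(7)): [10 2 1 4 11 5 3 7 6 9 0 8]
After op 4 (reverse): [8 0 9 6 7 3 5 11 4 1 2 10]

Answer: 8 0 9 6 7 3 5 11 4 1 2 10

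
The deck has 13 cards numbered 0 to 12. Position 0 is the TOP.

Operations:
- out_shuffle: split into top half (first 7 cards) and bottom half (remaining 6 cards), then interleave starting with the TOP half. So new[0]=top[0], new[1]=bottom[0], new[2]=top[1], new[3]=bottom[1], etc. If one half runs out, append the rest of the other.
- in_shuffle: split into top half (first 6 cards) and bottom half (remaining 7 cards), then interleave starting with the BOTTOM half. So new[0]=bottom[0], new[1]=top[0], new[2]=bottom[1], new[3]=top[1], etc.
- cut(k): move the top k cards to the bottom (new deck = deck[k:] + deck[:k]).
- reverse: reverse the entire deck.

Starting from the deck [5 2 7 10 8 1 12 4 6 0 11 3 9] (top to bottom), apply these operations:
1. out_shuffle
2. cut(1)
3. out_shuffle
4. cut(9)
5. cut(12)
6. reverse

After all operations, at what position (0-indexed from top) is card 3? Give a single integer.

Answer: 4

Derivation:
After op 1 (out_shuffle): [5 4 2 6 7 0 10 11 8 3 1 9 12]
After op 2 (cut(1)): [4 2 6 7 0 10 11 8 3 1 9 12 5]
After op 3 (out_shuffle): [4 8 2 3 6 1 7 9 0 12 10 5 11]
After op 4 (cut(9)): [12 10 5 11 4 8 2 3 6 1 7 9 0]
After op 5 (cut(12)): [0 12 10 5 11 4 8 2 3 6 1 7 9]
After op 6 (reverse): [9 7 1 6 3 2 8 4 11 5 10 12 0]
Card 3 is at position 4.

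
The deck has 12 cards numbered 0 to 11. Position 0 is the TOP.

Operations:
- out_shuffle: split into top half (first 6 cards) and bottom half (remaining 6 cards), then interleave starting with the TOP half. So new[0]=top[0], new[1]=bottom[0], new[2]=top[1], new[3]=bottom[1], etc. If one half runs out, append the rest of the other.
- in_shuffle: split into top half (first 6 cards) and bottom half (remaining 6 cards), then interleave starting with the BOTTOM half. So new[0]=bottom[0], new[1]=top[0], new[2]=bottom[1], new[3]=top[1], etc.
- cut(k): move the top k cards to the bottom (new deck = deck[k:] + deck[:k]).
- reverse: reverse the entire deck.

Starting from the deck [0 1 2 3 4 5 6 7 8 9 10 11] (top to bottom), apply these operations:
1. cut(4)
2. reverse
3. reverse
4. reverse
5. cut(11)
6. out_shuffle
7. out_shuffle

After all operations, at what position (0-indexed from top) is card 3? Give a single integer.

Answer: 4

Derivation:
After op 1 (cut(4)): [4 5 6 7 8 9 10 11 0 1 2 3]
After op 2 (reverse): [3 2 1 0 11 10 9 8 7 6 5 4]
After op 3 (reverse): [4 5 6 7 8 9 10 11 0 1 2 3]
After op 4 (reverse): [3 2 1 0 11 10 9 8 7 6 5 4]
After op 5 (cut(11)): [4 3 2 1 0 11 10 9 8 7 6 5]
After op 6 (out_shuffle): [4 10 3 9 2 8 1 7 0 6 11 5]
After op 7 (out_shuffle): [4 1 10 7 3 0 9 6 2 11 8 5]
Card 3 is at position 4.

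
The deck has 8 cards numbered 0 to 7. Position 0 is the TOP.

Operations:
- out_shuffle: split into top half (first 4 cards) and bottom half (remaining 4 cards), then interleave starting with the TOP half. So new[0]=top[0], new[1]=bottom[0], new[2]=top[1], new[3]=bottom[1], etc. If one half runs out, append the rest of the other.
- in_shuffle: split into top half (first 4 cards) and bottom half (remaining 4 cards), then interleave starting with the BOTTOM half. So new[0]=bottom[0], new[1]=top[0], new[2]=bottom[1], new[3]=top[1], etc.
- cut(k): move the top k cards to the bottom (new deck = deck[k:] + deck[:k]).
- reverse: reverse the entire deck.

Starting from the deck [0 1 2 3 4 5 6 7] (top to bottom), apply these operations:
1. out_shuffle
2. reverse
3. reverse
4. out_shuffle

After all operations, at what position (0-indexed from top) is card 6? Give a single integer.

After op 1 (out_shuffle): [0 4 1 5 2 6 3 7]
After op 2 (reverse): [7 3 6 2 5 1 4 0]
After op 3 (reverse): [0 4 1 5 2 6 3 7]
After op 4 (out_shuffle): [0 2 4 6 1 3 5 7]
Card 6 is at position 3.

Answer: 3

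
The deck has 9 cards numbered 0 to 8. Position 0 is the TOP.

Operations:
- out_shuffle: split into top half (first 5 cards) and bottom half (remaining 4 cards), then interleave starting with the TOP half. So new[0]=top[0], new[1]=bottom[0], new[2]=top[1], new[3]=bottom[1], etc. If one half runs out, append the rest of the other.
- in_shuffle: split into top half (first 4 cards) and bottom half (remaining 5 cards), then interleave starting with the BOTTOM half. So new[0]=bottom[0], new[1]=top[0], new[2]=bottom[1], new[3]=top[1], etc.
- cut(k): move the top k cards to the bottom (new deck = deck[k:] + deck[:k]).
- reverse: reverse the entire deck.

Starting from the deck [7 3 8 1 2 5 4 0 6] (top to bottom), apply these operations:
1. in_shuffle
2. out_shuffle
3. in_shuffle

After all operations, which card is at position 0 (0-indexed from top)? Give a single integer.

Answer: 5

Derivation:
After op 1 (in_shuffle): [2 7 5 3 4 8 0 1 6]
After op 2 (out_shuffle): [2 8 7 0 5 1 3 6 4]
After op 3 (in_shuffle): [5 2 1 8 3 7 6 0 4]
Position 0: card 5.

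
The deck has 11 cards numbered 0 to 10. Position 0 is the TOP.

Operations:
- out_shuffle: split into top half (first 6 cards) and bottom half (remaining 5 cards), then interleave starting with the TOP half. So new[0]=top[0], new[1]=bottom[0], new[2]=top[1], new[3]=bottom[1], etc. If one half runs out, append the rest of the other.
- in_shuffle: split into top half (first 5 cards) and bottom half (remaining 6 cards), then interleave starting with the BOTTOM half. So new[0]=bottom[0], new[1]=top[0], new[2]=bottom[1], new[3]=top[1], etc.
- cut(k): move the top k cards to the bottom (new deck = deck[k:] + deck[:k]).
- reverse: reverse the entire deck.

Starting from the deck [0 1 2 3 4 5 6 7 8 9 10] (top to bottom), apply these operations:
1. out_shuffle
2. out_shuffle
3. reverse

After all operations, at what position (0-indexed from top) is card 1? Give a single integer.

Answer: 6

Derivation:
After op 1 (out_shuffle): [0 6 1 7 2 8 3 9 4 10 5]
After op 2 (out_shuffle): [0 3 6 9 1 4 7 10 2 5 8]
After op 3 (reverse): [8 5 2 10 7 4 1 9 6 3 0]
Card 1 is at position 6.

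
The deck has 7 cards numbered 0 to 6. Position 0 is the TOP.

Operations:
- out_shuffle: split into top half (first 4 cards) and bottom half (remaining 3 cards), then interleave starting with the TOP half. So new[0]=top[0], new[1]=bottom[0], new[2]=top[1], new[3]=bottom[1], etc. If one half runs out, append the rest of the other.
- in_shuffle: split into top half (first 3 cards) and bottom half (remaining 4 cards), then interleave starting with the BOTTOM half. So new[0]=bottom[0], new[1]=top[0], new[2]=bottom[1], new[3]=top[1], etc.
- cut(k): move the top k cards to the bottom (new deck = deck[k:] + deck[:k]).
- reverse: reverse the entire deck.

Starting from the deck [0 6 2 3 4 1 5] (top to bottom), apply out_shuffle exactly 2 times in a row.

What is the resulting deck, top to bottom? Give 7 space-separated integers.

Answer: 0 2 4 5 6 3 1

Derivation:
After op 1 (out_shuffle): [0 4 6 1 2 5 3]
After op 2 (out_shuffle): [0 2 4 5 6 3 1]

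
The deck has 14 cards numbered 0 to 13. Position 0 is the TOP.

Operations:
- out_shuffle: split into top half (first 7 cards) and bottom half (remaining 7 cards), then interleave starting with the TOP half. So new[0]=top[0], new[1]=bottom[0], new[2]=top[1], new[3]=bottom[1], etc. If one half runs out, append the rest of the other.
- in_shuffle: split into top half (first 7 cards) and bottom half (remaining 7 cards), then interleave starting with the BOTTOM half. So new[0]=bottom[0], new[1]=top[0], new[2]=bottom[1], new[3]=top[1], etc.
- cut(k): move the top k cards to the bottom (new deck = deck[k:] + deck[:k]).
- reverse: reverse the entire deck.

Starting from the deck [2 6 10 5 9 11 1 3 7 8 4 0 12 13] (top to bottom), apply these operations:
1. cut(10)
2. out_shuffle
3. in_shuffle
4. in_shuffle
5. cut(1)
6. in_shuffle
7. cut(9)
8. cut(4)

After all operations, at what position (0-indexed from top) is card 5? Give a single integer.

After op 1 (cut(10)): [4 0 12 13 2 6 10 5 9 11 1 3 7 8]
After op 2 (out_shuffle): [4 5 0 9 12 11 13 1 2 3 6 7 10 8]
After op 3 (in_shuffle): [1 4 2 5 3 0 6 9 7 12 10 11 8 13]
After op 4 (in_shuffle): [9 1 7 4 12 2 10 5 11 3 8 0 13 6]
After op 5 (cut(1)): [1 7 4 12 2 10 5 11 3 8 0 13 6 9]
After op 6 (in_shuffle): [11 1 3 7 8 4 0 12 13 2 6 10 9 5]
After op 7 (cut(9)): [2 6 10 9 5 11 1 3 7 8 4 0 12 13]
After op 8 (cut(4)): [5 11 1 3 7 8 4 0 12 13 2 6 10 9]
Card 5 is at position 0.

Answer: 0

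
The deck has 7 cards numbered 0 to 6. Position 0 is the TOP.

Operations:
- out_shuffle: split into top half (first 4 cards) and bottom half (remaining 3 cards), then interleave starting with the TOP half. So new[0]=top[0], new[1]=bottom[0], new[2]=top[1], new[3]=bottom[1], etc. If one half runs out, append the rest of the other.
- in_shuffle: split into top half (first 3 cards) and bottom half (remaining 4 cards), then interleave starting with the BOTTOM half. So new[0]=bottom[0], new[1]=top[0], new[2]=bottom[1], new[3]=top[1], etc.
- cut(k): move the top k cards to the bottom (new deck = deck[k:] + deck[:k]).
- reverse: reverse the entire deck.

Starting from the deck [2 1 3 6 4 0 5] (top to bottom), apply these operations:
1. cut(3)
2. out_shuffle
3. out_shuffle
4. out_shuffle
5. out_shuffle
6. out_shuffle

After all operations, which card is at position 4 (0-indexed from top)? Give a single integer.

Answer: 4

Derivation:
After op 1 (cut(3)): [6 4 0 5 2 1 3]
After op 2 (out_shuffle): [6 2 4 1 0 3 5]
After op 3 (out_shuffle): [6 0 2 3 4 5 1]
After op 4 (out_shuffle): [6 4 0 5 2 1 3]
After op 5 (out_shuffle): [6 2 4 1 0 3 5]
After op 6 (out_shuffle): [6 0 2 3 4 5 1]
Position 4: card 4.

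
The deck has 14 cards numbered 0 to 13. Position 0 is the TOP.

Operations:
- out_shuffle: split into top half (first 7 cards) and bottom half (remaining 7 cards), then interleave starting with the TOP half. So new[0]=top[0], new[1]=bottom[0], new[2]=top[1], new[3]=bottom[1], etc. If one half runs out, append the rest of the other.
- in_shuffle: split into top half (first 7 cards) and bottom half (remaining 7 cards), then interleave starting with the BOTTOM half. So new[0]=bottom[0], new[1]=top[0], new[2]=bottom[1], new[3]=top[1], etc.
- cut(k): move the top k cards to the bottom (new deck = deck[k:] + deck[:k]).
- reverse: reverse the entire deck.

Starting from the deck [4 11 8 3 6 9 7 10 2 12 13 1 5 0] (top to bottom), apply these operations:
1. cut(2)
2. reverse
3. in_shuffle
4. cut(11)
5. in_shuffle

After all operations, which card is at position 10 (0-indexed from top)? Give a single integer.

After op 1 (cut(2)): [8 3 6 9 7 10 2 12 13 1 5 0 4 11]
After op 2 (reverse): [11 4 0 5 1 13 12 2 10 7 9 6 3 8]
After op 3 (in_shuffle): [2 11 10 4 7 0 9 5 6 1 3 13 8 12]
After op 4 (cut(11)): [13 8 12 2 11 10 4 7 0 9 5 6 1 3]
After op 5 (in_shuffle): [7 13 0 8 9 12 5 2 6 11 1 10 3 4]
Position 10: card 1.

Answer: 1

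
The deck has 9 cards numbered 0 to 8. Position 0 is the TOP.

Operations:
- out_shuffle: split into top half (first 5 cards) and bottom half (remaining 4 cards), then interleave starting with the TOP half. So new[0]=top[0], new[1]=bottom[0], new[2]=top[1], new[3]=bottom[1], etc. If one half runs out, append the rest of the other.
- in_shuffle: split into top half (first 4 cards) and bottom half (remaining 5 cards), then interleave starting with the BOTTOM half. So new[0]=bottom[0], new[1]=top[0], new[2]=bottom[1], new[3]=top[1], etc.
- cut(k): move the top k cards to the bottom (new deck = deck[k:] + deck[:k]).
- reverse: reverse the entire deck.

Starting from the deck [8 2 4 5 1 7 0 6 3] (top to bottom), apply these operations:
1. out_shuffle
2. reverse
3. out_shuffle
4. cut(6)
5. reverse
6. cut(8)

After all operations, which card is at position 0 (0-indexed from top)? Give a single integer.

After op 1 (out_shuffle): [8 7 2 0 4 6 5 3 1]
After op 2 (reverse): [1 3 5 6 4 0 2 7 8]
After op 3 (out_shuffle): [1 0 3 2 5 7 6 8 4]
After op 4 (cut(6)): [6 8 4 1 0 3 2 5 7]
After op 5 (reverse): [7 5 2 3 0 1 4 8 6]
After op 6 (cut(8)): [6 7 5 2 3 0 1 4 8]
Position 0: card 6.

Answer: 6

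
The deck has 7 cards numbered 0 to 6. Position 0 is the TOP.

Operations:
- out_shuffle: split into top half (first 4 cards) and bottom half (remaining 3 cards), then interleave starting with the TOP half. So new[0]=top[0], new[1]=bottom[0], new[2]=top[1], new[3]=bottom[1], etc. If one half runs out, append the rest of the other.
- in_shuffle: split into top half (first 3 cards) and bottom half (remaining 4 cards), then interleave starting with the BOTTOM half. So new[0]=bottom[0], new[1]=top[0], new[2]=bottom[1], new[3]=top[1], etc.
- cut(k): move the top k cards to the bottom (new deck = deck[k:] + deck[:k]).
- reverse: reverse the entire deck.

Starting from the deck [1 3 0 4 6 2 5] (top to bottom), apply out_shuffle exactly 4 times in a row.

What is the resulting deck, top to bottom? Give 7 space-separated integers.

After op 1 (out_shuffle): [1 6 3 2 0 5 4]
After op 2 (out_shuffle): [1 0 6 5 3 4 2]
After op 3 (out_shuffle): [1 3 0 4 6 2 5]
After op 4 (out_shuffle): [1 6 3 2 0 5 4]

Answer: 1 6 3 2 0 5 4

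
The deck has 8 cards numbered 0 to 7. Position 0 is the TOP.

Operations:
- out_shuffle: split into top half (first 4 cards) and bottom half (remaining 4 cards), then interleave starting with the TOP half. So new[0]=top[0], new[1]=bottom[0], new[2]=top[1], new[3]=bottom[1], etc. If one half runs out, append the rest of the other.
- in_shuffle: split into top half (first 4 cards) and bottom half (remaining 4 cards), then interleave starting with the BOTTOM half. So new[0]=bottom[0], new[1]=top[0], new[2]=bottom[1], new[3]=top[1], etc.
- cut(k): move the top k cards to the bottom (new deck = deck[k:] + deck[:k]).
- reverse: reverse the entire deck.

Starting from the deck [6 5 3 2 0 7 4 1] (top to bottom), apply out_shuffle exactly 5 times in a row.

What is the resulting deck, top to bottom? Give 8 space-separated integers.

Answer: 6 3 0 4 5 2 7 1

Derivation:
After op 1 (out_shuffle): [6 0 5 7 3 4 2 1]
After op 2 (out_shuffle): [6 3 0 4 5 2 7 1]
After op 3 (out_shuffle): [6 5 3 2 0 7 4 1]
After op 4 (out_shuffle): [6 0 5 7 3 4 2 1]
After op 5 (out_shuffle): [6 3 0 4 5 2 7 1]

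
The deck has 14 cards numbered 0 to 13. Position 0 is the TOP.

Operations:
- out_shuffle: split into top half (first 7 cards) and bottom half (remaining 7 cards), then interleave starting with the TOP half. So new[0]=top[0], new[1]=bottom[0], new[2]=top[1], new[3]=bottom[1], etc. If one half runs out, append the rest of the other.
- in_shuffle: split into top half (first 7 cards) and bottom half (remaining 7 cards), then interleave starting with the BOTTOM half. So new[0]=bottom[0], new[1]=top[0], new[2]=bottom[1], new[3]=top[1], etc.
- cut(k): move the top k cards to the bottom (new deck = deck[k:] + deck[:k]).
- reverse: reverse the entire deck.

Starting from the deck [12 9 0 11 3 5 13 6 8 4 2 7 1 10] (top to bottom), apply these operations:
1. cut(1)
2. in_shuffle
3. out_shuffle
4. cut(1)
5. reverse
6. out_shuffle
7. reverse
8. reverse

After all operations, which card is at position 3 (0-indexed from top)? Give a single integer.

After op 1 (cut(1)): [9 0 11 3 5 13 6 8 4 2 7 1 10 12]
After op 2 (in_shuffle): [8 9 4 0 2 11 7 3 1 5 10 13 12 6]
After op 3 (out_shuffle): [8 3 9 1 4 5 0 10 2 13 11 12 7 6]
After op 4 (cut(1)): [3 9 1 4 5 0 10 2 13 11 12 7 6 8]
After op 5 (reverse): [8 6 7 12 11 13 2 10 0 5 4 1 9 3]
After op 6 (out_shuffle): [8 10 6 0 7 5 12 4 11 1 13 9 2 3]
After op 7 (reverse): [3 2 9 13 1 11 4 12 5 7 0 6 10 8]
After op 8 (reverse): [8 10 6 0 7 5 12 4 11 1 13 9 2 3]
Position 3: card 0.

Answer: 0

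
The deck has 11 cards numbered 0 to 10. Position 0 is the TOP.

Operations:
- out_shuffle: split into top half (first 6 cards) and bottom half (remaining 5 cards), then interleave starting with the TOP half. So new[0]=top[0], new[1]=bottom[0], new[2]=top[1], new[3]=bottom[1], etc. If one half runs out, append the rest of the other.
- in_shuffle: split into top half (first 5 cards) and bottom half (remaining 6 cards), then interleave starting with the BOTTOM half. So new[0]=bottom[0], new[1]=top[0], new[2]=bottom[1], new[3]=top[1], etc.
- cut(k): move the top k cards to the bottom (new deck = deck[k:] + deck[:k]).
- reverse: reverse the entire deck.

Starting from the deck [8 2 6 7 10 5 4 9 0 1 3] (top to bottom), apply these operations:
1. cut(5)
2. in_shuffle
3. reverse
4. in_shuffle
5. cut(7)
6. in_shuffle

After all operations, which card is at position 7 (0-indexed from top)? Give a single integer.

After op 1 (cut(5)): [5 4 9 0 1 3 8 2 6 7 10]
After op 2 (in_shuffle): [3 5 8 4 2 9 6 0 7 1 10]
After op 3 (reverse): [10 1 7 0 6 9 2 4 8 5 3]
After op 4 (in_shuffle): [9 10 2 1 4 7 8 0 5 6 3]
After op 5 (cut(7)): [0 5 6 3 9 10 2 1 4 7 8]
After op 6 (in_shuffle): [10 0 2 5 1 6 4 3 7 9 8]
Position 7: card 3.

Answer: 3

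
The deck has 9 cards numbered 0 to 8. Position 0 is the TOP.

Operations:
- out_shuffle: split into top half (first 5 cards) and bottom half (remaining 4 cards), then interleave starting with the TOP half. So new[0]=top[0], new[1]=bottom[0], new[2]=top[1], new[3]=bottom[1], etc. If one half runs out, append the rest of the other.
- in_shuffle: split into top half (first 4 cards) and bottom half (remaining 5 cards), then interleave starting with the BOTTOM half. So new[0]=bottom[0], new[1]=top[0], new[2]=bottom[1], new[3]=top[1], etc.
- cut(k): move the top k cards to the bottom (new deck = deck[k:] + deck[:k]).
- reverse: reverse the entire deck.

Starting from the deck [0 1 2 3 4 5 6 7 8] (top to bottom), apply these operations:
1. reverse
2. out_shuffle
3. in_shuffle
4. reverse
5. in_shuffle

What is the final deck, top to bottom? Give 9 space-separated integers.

Answer: 5 4 3 2 1 0 8 7 6

Derivation:
After op 1 (reverse): [8 7 6 5 4 3 2 1 0]
After op 2 (out_shuffle): [8 3 7 2 6 1 5 0 4]
After op 3 (in_shuffle): [6 8 1 3 5 7 0 2 4]
After op 4 (reverse): [4 2 0 7 5 3 1 8 6]
After op 5 (in_shuffle): [5 4 3 2 1 0 8 7 6]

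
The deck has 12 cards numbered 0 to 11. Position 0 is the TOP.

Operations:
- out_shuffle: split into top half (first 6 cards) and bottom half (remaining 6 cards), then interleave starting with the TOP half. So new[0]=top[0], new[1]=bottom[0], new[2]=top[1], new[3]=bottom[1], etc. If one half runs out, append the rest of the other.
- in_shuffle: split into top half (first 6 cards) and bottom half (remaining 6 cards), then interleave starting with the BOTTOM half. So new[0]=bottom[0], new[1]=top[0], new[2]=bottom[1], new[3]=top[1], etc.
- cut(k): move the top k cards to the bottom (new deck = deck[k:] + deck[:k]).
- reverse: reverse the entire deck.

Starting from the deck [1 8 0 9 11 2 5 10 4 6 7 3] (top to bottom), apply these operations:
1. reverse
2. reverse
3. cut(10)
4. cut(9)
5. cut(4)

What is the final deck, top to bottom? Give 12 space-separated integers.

Answer: 3 1 8 0 9 11 2 5 10 4 6 7

Derivation:
After op 1 (reverse): [3 7 6 4 10 5 2 11 9 0 8 1]
After op 2 (reverse): [1 8 0 9 11 2 5 10 4 6 7 3]
After op 3 (cut(10)): [7 3 1 8 0 9 11 2 5 10 4 6]
After op 4 (cut(9)): [10 4 6 7 3 1 8 0 9 11 2 5]
After op 5 (cut(4)): [3 1 8 0 9 11 2 5 10 4 6 7]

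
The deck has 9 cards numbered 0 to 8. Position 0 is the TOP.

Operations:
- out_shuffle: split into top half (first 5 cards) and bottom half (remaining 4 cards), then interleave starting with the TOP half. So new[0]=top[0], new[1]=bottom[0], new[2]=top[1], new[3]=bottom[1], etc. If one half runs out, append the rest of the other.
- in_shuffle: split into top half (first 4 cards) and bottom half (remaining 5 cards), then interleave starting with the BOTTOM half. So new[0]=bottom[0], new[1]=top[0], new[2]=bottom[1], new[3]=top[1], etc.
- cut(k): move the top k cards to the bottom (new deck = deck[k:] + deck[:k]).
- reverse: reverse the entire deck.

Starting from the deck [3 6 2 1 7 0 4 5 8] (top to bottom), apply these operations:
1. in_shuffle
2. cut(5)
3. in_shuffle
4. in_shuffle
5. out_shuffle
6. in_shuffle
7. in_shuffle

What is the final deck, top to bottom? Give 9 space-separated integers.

Answer: 2 1 7 0 4 5 8 3 6

Derivation:
After op 1 (in_shuffle): [7 3 0 6 4 2 5 1 8]
After op 2 (cut(5)): [2 5 1 8 7 3 0 6 4]
After op 3 (in_shuffle): [7 2 3 5 0 1 6 8 4]
After op 4 (in_shuffle): [0 7 1 2 6 3 8 5 4]
After op 5 (out_shuffle): [0 3 7 8 1 5 2 4 6]
After op 6 (in_shuffle): [1 0 5 3 2 7 4 8 6]
After op 7 (in_shuffle): [2 1 7 0 4 5 8 3 6]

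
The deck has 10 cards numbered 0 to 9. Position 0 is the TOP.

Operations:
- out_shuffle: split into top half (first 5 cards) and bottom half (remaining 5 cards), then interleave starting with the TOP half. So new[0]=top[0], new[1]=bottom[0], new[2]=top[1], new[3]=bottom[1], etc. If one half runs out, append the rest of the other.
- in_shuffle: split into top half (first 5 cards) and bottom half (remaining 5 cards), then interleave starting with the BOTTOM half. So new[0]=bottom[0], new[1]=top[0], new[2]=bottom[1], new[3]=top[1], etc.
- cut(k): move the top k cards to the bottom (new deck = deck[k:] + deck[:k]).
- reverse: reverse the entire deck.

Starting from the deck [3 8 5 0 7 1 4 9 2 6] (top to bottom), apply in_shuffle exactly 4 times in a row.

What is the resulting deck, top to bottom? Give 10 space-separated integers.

After op 1 (in_shuffle): [1 3 4 8 9 5 2 0 6 7]
After op 2 (in_shuffle): [5 1 2 3 0 4 6 8 7 9]
After op 3 (in_shuffle): [4 5 6 1 8 2 7 3 9 0]
After op 4 (in_shuffle): [2 4 7 5 3 6 9 1 0 8]

Answer: 2 4 7 5 3 6 9 1 0 8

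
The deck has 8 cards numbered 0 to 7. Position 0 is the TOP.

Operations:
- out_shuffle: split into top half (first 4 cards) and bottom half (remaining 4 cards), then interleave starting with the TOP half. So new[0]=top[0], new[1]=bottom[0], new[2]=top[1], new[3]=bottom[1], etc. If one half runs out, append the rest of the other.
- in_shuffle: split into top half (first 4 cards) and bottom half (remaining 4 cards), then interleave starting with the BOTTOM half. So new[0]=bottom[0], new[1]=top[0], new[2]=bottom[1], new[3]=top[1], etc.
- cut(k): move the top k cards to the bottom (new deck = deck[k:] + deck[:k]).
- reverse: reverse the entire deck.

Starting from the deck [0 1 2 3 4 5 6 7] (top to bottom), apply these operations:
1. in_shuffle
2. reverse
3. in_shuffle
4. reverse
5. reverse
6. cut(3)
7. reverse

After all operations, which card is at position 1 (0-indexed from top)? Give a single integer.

Answer: 3

Derivation:
After op 1 (in_shuffle): [4 0 5 1 6 2 7 3]
After op 2 (reverse): [3 7 2 6 1 5 0 4]
After op 3 (in_shuffle): [1 3 5 7 0 2 4 6]
After op 4 (reverse): [6 4 2 0 7 5 3 1]
After op 5 (reverse): [1 3 5 7 0 2 4 6]
After op 6 (cut(3)): [7 0 2 4 6 1 3 5]
After op 7 (reverse): [5 3 1 6 4 2 0 7]
Position 1: card 3.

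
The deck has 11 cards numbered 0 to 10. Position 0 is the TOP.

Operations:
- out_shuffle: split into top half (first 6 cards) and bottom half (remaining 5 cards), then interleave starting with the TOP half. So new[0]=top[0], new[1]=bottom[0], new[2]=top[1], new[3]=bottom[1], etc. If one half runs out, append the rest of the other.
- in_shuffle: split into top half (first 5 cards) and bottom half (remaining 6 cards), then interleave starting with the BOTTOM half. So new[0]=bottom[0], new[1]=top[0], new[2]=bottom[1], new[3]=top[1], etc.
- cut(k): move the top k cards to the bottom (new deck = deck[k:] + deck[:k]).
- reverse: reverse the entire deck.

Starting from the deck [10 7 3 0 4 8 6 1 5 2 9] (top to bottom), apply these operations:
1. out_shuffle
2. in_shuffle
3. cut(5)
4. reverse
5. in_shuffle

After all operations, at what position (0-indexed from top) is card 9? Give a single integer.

After op 1 (out_shuffle): [10 6 7 1 3 5 0 2 4 9 8]
After op 2 (in_shuffle): [5 10 0 6 2 7 4 1 9 3 8]
After op 3 (cut(5)): [7 4 1 9 3 8 5 10 0 6 2]
After op 4 (reverse): [2 6 0 10 5 8 3 9 1 4 7]
After op 5 (in_shuffle): [8 2 3 6 9 0 1 10 4 5 7]
Card 9 is at position 4.

Answer: 4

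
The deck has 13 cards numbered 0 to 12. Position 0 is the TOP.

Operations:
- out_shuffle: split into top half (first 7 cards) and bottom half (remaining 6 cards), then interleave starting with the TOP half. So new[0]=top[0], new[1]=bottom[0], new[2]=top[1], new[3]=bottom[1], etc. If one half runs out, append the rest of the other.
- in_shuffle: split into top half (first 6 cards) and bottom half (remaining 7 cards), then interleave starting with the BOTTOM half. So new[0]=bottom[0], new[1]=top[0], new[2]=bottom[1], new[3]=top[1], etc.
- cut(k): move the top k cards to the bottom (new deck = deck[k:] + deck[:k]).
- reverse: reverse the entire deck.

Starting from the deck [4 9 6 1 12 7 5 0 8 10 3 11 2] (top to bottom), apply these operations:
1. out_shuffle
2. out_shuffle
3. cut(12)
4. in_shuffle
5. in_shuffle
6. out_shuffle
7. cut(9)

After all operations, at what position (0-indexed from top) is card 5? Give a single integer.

Answer: 2

Derivation:
After op 1 (out_shuffle): [4 0 9 8 6 10 1 3 12 11 7 2 5]
After op 2 (out_shuffle): [4 3 0 12 9 11 8 7 6 2 10 5 1]
After op 3 (cut(12)): [1 4 3 0 12 9 11 8 7 6 2 10 5]
After op 4 (in_shuffle): [11 1 8 4 7 3 6 0 2 12 10 9 5]
After op 5 (in_shuffle): [6 11 0 1 2 8 12 4 10 7 9 3 5]
After op 6 (out_shuffle): [6 4 11 10 0 7 1 9 2 3 8 5 12]
After op 7 (cut(9)): [3 8 5 12 6 4 11 10 0 7 1 9 2]
Card 5 is at position 2.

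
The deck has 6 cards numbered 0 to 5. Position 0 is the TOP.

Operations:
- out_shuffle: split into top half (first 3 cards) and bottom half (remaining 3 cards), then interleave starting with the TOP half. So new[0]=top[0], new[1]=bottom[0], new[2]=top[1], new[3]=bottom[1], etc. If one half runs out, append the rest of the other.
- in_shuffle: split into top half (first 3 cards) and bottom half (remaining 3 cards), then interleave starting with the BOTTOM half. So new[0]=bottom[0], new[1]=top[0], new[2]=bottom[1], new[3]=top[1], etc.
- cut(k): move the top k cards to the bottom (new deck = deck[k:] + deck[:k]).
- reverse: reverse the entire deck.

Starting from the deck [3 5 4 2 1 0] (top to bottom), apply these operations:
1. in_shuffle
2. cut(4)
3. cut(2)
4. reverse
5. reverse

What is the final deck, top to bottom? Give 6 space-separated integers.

After op 1 (in_shuffle): [2 3 1 5 0 4]
After op 2 (cut(4)): [0 4 2 3 1 5]
After op 3 (cut(2)): [2 3 1 5 0 4]
After op 4 (reverse): [4 0 5 1 3 2]
After op 5 (reverse): [2 3 1 5 0 4]

Answer: 2 3 1 5 0 4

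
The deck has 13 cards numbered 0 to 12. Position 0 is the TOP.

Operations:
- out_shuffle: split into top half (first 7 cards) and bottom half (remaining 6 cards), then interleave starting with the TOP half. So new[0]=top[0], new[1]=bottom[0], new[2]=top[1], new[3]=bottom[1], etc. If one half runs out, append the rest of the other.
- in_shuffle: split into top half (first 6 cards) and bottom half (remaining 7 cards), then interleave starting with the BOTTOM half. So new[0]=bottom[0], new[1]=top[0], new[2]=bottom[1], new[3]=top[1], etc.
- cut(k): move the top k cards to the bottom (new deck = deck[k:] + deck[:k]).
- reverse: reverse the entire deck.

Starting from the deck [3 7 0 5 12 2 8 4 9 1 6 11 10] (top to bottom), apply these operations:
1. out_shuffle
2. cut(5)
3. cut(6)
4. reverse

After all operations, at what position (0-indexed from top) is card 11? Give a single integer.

After op 1 (out_shuffle): [3 4 7 9 0 1 5 6 12 11 2 10 8]
After op 2 (cut(5)): [1 5 6 12 11 2 10 8 3 4 7 9 0]
After op 3 (cut(6)): [10 8 3 4 7 9 0 1 5 6 12 11 2]
After op 4 (reverse): [2 11 12 6 5 1 0 9 7 4 3 8 10]
Card 11 is at position 1.

Answer: 1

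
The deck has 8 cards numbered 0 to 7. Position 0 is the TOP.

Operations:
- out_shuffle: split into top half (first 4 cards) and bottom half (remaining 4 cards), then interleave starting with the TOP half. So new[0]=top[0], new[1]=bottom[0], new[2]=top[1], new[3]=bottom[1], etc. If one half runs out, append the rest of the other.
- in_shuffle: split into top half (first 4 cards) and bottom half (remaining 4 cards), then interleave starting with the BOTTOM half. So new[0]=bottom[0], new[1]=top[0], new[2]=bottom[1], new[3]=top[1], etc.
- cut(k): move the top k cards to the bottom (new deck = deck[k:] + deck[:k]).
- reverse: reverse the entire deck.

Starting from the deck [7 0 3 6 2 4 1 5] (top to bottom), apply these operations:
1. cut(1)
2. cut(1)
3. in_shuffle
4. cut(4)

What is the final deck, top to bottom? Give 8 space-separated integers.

After op 1 (cut(1)): [0 3 6 2 4 1 5 7]
After op 2 (cut(1)): [3 6 2 4 1 5 7 0]
After op 3 (in_shuffle): [1 3 5 6 7 2 0 4]
After op 4 (cut(4)): [7 2 0 4 1 3 5 6]

Answer: 7 2 0 4 1 3 5 6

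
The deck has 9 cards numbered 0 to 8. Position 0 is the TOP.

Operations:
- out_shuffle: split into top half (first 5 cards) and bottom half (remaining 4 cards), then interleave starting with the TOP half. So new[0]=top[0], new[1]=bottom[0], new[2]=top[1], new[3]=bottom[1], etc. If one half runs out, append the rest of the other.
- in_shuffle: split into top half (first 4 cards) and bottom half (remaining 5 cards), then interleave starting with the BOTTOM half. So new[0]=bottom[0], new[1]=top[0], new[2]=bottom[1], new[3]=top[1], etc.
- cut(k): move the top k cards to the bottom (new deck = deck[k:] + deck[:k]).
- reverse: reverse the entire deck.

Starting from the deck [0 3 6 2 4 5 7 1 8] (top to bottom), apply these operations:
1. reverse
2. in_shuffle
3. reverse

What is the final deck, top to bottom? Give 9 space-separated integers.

After op 1 (reverse): [8 1 7 5 4 2 6 3 0]
After op 2 (in_shuffle): [4 8 2 1 6 7 3 5 0]
After op 3 (reverse): [0 5 3 7 6 1 2 8 4]

Answer: 0 5 3 7 6 1 2 8 4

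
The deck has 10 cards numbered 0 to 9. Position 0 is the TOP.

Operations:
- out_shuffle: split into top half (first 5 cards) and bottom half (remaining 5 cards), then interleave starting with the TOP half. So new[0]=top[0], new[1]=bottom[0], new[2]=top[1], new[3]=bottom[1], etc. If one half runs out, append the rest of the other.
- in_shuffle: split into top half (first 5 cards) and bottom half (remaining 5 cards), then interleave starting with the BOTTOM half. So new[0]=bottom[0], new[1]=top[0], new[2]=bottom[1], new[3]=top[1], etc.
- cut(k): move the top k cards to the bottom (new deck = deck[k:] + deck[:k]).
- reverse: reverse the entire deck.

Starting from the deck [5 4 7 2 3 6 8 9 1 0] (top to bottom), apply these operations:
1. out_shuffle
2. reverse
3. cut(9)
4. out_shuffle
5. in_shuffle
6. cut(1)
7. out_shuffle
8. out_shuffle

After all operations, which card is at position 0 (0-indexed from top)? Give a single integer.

After op 1 (out_shuffle): [5 6 4 8 7 9 2 1 3 0]
After op 2 (reverse): [0 3 1 2 9 7 8 4 6 5]
After op 3 (cut(9)): [5 0 3 1 2 9 7 8 4 6]
After op 4 (out_shuffle): [5 9 0 7 3 8 1 4 2 6]
After op 5 (in_shuffle): [8 5 1 9 4 0 2 7 6 3]
After op 6 (cut(1)): [5 1 9 4 0 2 7 6 3 8]
After op 7 (out_shuffle): [5 2 1 7 9 6 4 3 0 8]
After op 8 (out_shuffle): [5 6 2 4 1 3 7 0 9 8]
Position 0: card 5.

Answer: 5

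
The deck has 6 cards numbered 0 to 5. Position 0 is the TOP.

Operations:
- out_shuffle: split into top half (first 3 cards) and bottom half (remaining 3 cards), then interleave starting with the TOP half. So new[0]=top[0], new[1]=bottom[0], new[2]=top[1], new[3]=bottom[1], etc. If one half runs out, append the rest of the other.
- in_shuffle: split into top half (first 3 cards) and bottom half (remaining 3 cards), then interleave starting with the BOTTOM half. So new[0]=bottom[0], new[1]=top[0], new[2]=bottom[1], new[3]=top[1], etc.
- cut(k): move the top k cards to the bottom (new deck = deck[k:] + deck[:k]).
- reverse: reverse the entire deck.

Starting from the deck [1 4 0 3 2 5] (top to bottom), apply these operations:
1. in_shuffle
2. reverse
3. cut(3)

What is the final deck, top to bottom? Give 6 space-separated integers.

After op 1 (in_shuffle): [3 1 2 4 5 0]
After op 2 (reverse): [0 5 4 2 1 3]
After op 3 (cut(3)): [2 1 3 0 5 4]

Answer: 2 1 3 0 5 4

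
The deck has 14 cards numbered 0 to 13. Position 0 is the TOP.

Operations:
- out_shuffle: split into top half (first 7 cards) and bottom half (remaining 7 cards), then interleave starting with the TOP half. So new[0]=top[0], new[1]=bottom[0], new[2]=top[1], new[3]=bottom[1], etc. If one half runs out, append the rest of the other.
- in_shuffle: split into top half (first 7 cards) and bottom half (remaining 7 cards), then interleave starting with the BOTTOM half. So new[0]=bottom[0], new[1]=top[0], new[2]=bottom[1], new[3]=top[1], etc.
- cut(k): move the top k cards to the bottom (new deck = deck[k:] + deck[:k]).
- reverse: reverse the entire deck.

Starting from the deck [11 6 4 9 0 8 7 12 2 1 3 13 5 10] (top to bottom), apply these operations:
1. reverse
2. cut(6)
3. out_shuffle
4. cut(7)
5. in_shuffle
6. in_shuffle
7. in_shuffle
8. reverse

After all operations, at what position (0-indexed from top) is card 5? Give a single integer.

Answer: 0

Derivation:
After op 1 (reverse): [10 5 13 3 1 2 12 7 8 0 9 4 6 11]
After op 2 (cut(6)): [12 7 8 0 9 4 6 11 10 5 13 3 1 2]
After op 3 (out_shuffle): [12 11 7 10 8 5 0 13 9 3 4 1 6 2]
After op 4 (cut(7)): [13 9 3 4 1 6 2 12 11 7 10 8 5 0]
After op 5 (in_shuffle): [12 13 11 9 7 3 10 4 8 1 5 6 0 2]
After op 6 (in_shuffle): [4 12 8 13 1 11 5 9 6 7 0 3 2 10]
After op 7 (in_shuffle): [9 4 6 12 7 8 0 13 3 1 2 11 10 5]
After op 8 (reverse): [5 10 11 2 1 3 13 0 8 7 12 6 4 9]
Card 5 is at position 0.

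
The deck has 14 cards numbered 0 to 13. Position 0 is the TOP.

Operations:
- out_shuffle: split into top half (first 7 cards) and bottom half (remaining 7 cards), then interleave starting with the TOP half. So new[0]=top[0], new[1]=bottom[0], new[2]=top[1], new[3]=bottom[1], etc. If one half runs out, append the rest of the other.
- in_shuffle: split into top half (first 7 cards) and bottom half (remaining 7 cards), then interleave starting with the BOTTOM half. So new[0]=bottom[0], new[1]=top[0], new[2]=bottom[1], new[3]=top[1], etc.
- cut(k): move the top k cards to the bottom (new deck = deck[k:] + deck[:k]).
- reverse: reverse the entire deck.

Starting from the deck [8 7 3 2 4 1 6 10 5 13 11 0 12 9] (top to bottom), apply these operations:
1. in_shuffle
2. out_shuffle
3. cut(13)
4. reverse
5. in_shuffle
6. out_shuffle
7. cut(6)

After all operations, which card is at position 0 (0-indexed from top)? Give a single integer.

After op 1 (in_shuffle): [10 8 5 7 13 3 11 2 0 4 12 1 9 6]
After op 2 (out_shuffle): [10 2 8 0 5 4 7 12 13 1 3 9 11 6]
After op 3 (cut(13)): [6 10 2 8 0 5 4 7 12 13 1 3 9 11]
After op 4 (reverse): [11 9 3 1 13 12 7 4 5 0 8 2 10 6]
After op 5 (in_shuffle): [4 11 5 9 0 3 8 1 2 13 10 12 6 7]
After op 6 (out_shuffle): [4 1 11 2 5 13 9 10 0 12 3 6 8 7]
After op 7 (cut(6)): [9 10 0 12 3 6 8 7 4 1 11 2 5 13]
Position 0: card 9.

Answer: 9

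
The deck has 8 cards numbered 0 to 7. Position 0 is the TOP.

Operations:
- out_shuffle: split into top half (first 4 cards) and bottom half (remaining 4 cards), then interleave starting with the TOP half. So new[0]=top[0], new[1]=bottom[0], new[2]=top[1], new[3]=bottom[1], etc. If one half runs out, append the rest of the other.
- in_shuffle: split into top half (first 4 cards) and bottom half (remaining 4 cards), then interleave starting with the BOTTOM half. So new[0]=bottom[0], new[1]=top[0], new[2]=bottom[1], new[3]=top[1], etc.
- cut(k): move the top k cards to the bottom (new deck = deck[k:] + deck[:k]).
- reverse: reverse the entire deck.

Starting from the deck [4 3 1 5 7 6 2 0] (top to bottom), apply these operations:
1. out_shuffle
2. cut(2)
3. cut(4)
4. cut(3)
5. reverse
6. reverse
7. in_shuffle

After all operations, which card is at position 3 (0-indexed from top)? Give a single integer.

Answer: 3

Derivation:
After op 1 (out_shuffle): [4 7 3 6 1 2 5 0]
After op 2 (cut(2)): [3 6 1 2 5 0 4 7]
After op 3 (cut(4)): [5 0 4 7 3 6 1 2]
After op 4 (cut(3)): [7 3 6 1 2 5 0 4]
After op 5 (reverse): [4 0 5 2 1 6 3 7]
After op 6 (reverse): [7 3 6 1 2 5 0 4]
After op 7 (in_shuffle): [2 7 5 3 0 6 4 1]
Position 3: card 3.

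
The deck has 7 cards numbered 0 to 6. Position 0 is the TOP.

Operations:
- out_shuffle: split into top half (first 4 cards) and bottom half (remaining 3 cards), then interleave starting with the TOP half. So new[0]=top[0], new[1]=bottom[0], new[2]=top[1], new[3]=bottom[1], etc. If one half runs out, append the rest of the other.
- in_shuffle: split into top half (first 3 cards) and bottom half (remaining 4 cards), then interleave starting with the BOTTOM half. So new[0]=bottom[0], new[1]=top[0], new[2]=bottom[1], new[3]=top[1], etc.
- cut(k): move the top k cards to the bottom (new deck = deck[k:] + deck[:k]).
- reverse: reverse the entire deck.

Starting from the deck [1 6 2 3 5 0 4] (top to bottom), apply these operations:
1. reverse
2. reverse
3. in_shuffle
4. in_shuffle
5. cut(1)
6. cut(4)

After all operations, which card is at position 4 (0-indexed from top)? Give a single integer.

After op 1 (reverse): [4 0 5 3 2 6 1]
After op 2 (reverse): [1 6 2 3 5 0 4]
After op 3 (in_shuffle): [3 1 5 6 0 2 4]
After op 4 (in_shuffle): [6 3 0 1 2 5 4]
After op 5 (cut(1)): [3 0 1 2 5 4 6]
After op 6 (cut(4)): [5 4 6 3 0 1 2]
Position 4: card 0.

Answer: 0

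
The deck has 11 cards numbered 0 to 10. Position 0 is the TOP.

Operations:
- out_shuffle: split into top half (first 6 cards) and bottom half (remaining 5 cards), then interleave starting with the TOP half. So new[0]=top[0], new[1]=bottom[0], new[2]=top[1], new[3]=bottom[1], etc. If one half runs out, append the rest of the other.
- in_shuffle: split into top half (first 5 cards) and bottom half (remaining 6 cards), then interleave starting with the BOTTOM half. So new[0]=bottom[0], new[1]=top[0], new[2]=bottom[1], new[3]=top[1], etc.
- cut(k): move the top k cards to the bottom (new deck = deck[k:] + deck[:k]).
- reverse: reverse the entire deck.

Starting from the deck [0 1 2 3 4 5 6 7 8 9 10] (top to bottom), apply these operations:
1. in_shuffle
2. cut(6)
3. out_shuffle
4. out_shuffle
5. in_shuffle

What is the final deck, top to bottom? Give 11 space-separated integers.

Answer: 10 8 6 4 2 0 9 7 5 3 1

Derivation:
After op 1 (in_shuffle): [5 0 6 1 7 2 8 3 9 4 10]
After op 2 (cut(6)): [8 3 9 4 10 5 0 6 1 7 2]
After op 3 (out_shuffle): [8 0 3 6 9 1 4 7 10 2 5]
After op 4 (out_shuffle): [8 4 0 7 3 10 6 2 9 5 1]
After op 5 (in_shuffle): [10 8 6 4 2 0 9 7 5 3 1]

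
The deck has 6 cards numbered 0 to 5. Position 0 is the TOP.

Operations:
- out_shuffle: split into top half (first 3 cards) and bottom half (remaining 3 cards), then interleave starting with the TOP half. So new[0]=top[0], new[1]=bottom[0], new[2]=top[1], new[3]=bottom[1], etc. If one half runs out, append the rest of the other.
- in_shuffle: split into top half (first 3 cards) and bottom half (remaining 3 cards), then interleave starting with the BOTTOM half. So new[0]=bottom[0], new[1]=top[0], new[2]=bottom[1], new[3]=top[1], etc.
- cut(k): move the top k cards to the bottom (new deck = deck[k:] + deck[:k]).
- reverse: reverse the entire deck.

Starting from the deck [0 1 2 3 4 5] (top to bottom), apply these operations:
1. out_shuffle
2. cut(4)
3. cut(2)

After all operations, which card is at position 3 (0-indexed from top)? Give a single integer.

After op 1 (out_shuffle): [0 3 1 4 2 5]
After op 2 (cut(4)): [2 5 0 3 1 4]
After op 3 (cut(2)): [0 3 1 4 2 5]
Position 3: card 4.

Answer: 4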